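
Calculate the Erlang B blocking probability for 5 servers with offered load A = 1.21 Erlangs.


B(N,A) = (A^N/N!) / sum(A^k/k!, k=0..N) with N=5, A=1.21 = 0.0065

0.0065


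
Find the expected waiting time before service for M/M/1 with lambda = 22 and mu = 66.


rho = 22/66; Wq = rho/(mu - lambda) = 0.0076 hours

0.0076 hours


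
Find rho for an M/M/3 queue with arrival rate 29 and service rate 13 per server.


rho = lambda/(c*mu) = 29/(3*13) = 0.7436

0.7436


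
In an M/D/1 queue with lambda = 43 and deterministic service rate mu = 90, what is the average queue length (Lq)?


M/D/1: Lq = rho^2 / (2*(1-rho)) where rho = 43/90; Lq = 0.22

0.22


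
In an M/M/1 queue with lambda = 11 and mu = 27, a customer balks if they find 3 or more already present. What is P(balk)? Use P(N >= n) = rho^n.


P(N >= 3) = rho^3 = (11/27)^3 = 0.0676

0.0676


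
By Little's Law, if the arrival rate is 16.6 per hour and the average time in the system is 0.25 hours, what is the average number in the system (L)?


L = lambda * W = 16.6 * 0.25 = 4.15

4.15


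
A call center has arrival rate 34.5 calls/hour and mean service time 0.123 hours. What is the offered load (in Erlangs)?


Offered load a = lambda * E[S] = 34.5 * 0.123 = 4.24 Erlangs

4.24 Erlangs


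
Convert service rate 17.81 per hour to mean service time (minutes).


Mean service time = 60/mu = 60/17.81 = 3.37 minutes

3.37 minutes


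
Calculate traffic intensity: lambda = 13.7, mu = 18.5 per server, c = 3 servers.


rho = lambda / (c * mu) = 13.7 / (3 * 18.5) = 0.2468

0.2468


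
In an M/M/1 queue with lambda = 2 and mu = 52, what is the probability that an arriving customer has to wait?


P(wait) = rho = lambda/mu = 2/52 = 0.0385

0.0385


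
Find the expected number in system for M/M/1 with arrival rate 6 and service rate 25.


rho = 6/25; L = rho/(1-rho) = 0.32

0.32


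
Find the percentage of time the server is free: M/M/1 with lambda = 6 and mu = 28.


Idle fraction = (1 - rho) * 100 = (1 - 6/28) * 100 = 78.6%

78.6%


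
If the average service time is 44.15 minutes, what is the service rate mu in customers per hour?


mu = 60 / avg_service_time = 60 / 44.15 = 1.36 per hour

1.36 per hour


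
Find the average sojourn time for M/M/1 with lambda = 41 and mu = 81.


W = 1/(mu - lambda) = 1/(81 - 41) = 0.025 hours

0.025 hours


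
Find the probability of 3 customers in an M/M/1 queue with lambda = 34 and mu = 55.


rho = 34/55; P(n) = (1-rho)*rho^n = (1-34/55)*(34/55)^3 = 0.0902

0.0902


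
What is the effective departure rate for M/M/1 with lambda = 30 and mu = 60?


For a stable queue (lambda < mu), throughput = lambda = 30 per hour

30 per hour


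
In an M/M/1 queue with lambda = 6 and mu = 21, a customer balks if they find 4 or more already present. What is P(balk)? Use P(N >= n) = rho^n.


P(N >= 4) = rho^4 = (6/21)^4 = 0.0067

0.0067


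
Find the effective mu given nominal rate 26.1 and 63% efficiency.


Effective rate = mu * efficiency = 26.1 * 0.63 = 16.44 per hour

16.44 per hour


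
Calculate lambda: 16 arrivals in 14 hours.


lambda = total arrivals / time = 16 / 14 = 1.14 per hour

1.14 per hour


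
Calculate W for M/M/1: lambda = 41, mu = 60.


W = 1/(mu - lambda) = 1/(60 - 41) = 0.0526 hours

0.0526 hours


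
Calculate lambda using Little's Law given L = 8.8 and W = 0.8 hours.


lambda = L / W = 8.8 / 0.8 = 11.0 per hour

11.0 per hour


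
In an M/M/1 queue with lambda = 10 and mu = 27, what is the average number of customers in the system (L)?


rho = 10/27; L = rho/(1-rho) = 0.59

0.59


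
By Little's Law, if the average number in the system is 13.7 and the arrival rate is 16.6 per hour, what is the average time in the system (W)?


W = L / lambda = 13.7 / 16.6 = 0.8253 hours

0.8253 hours


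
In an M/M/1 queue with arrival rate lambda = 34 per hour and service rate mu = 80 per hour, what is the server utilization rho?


rho = lambda/mu = 34/80 = 0.425

0.425


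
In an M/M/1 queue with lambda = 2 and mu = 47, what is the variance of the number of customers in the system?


rho = 2/47; Var(N) = rho/(1-rho)^2 = 0.05

0.05


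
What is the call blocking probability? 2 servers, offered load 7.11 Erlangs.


B(N,A) = (A^N/N!) / sum(A^k/k!, k=0..N) with N=2, A=7.11 = 0.7571

0.7571


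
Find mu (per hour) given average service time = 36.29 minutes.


mu = 60 / avg_service_time = 60 / 36.29 = 1.65 per hour

1.65 per hour


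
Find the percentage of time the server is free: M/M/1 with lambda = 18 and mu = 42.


Idle fraction = (1 - rho) * 100 = (1 - 18/42) * 100 = 57.1%

57.1%


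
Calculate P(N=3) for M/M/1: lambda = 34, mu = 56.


rho = 34/56; P(n) = (1-rho)*rho^n = (1-34/56)*(34/56)^3 = 0.0879

0.0879


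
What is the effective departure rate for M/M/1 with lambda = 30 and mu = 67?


For a stable queue (lambda < mu), throughput = lambda = 30 per hour

30 per hour


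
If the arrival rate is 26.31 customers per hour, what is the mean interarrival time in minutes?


Mean interarrival time = 60/lambda = 60/26.31 = 2.28 minutes

2.28 minutes


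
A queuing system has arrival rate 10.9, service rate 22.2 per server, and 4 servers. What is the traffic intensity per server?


rho = lambda / (c * mu) = 10.9 / (4 * 22.2) = 0.1227

0.1227


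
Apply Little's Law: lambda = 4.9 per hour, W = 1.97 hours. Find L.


L = lambda * W = 4.9 * 1.97 = 9.65

9.65


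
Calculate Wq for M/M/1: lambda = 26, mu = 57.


rho = 26/57; Wq = rho/(mu - lambda) = 0.0147 hours

0.0147 hours


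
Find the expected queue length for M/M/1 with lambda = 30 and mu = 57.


rho = 30/57; Lq = rho^2/(1-rho) = 0.58

0.58


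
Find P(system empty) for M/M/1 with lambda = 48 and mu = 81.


P0 = 1 - rho = 1 - 48/81 = 0.4074

0.4074


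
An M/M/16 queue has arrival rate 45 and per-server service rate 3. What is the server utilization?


rho = lambda/(c*mu) = 45/(16*3) = 0.9375

0.9375


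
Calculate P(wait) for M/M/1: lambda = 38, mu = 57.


P(wait) = rho = lambda/mu = 38/57 = 0.6667

0.6667


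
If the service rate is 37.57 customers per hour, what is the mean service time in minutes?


Mean service time = 60/mu = 60/37.57 = 1.6 minutes

1.6 minutes


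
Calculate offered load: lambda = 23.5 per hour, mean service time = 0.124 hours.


Offered load a = lambda * E[S] = 23.5 * 0.124 = 2.91 Erlangs

2.91 Erlangs


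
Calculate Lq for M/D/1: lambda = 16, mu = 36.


M/D/1: Lq = rho^2 / (2*(1-rho)) where rho = 16/36; Lq = 0.18

0.18


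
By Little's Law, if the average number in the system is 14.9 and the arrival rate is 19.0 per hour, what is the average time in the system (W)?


W = L / lambda = 14.9 / 19.0 = 0.7842 hours

0.7842 hours


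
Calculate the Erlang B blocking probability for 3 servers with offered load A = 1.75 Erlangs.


B(N,A) = (A^N/N!) / sum(A^k/k!, k=0..N) with N=3, A=1.75 = 0.1726

0.1726


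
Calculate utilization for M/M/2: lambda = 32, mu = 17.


rho = lambda/(c*mu) = 32/(2*17) = 0.9412

0.9412


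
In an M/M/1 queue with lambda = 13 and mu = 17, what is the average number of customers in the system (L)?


rho = 13/17; L = rho/(1-rho) = 3.25

3.25


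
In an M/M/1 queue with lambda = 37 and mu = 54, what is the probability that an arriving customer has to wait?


P(wait) = rho = lambda/mu = 37/54 = 0.6852

0.6852


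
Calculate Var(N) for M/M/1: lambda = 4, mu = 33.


rho = 4/33; Var(N) = rho/(1-rho)^2 = 0.16

0.16


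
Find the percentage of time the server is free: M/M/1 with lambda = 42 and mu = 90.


Idle fraction = (1 - rho) * 100 = (1 - 42/90) * 100 = 53.3%

53.3%


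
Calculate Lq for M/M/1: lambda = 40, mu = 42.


rho = 40/42; Lq = rho^2/(1-rho) = 19.05

19.05


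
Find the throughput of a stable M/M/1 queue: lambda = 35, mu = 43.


For a stable queue (lambda < mu), throughput = lambda = 35 per hour

35 per hour


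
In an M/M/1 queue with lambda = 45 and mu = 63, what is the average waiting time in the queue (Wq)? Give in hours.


rho = 45/63; Wq = rho/(mu - lambda) = 0.0397 hours

0.0397 hours


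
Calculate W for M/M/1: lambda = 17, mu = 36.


W = 1/(mu - lambda) = 1/(36 - 17) = 0.0526 hours

0.0526 hours


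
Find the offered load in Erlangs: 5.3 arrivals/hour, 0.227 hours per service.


Offered load a = lambda * E[S] = 5.3 * 0.227 = 1.2 Erlangs

1.2 Erlangs


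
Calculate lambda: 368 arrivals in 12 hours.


lambda = total arrivals / time = 368 / 12 = 30.67 per hour

30.67 per hour


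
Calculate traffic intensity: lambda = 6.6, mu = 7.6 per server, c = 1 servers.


rho = lambda / (c * mu) = 6.6 / (1 * 7.6) = 0.8684

0.8684


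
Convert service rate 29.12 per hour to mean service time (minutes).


Mean service time = 60/mu = 60/29.12 = 2.06 minutes

2.06 minutes


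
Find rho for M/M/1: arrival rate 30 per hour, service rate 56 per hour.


rho = lambda/mu = 30/56 = 0.5357

0.5357


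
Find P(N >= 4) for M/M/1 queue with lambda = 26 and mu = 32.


P(N >= 4) = rho^4 = (26/32)^4 = 0.4358

0.4358


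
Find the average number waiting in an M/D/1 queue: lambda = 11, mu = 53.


M/D/1: Lq = rho^2 / (2*(1-rho)) where rho = 11/53; Lq = 0.03

0.03


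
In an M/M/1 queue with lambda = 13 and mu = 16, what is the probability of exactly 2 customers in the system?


rho = 13/16; P(n) = (1-rho)*rho^n = (1-13/16)*(13/16)^2 = 0.1238

0.1238


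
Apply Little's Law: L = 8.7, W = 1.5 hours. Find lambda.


lambda = L / W = 8.7 / 1.5 = 5.8 per hour

5.8 per hour


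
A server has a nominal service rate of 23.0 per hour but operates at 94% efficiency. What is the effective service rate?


Effective rate = mu * efficiency = 23.0 * 0.94 = 21.62 per hour

21.62 per hour


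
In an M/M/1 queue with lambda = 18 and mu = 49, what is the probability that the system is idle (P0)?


P0 = 1 - rho = 1 - 18/49 = 0.6327

0.6327


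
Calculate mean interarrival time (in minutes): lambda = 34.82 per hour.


Mean interarrival time = 60/lambda = 60/34.82 = 1.72 minutes

1.72 minutes


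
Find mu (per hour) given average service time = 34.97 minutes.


mu = 60 / avg_service_time = 60 / 34.97 = 1.72 per hour

1.72 per hour


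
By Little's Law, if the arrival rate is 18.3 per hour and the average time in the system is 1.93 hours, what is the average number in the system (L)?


L = lambda * W = 18.3 * 1.93 = 35.32

35.32


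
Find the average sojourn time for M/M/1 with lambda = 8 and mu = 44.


W = 1/(mu - lambda) = 1/(44 - 8) = 0.0278 hours

0.0278 hours


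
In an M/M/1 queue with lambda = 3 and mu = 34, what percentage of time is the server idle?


Idle fraction = (1 - rho) * 100 = (1 - 3/34) * 100 = 91.2%

91.2%


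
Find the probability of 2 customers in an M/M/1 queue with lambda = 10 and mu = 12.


rho = 10/12; P(n) = (1-rho)*rho^n = (1-10/12)*(10/12)^2 = 0.1157

0.1157


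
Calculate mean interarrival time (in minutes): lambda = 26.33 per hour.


Mean interarrival time = 60/lambda = 60/26.33 = 2.28 minutes

2.28 minutes


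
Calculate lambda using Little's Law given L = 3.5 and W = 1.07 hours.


lambda = L / W = 3.5 / 1.07 = 3.27 per hour

3.27 per hour


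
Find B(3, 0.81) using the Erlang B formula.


B(N,A) = (A^N/N!) / sum(A^k/k!, k=0..N) with N=3, A=0.81 = 0.0398

0.0398


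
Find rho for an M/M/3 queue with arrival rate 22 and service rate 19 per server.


rho = lambda/(c*mu) = 22/(3*19) = 0.386

0.386


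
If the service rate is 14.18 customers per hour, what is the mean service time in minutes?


Mean service time = 60/mu = 60/14.18 = 4.23 minutes

4.23 minutes


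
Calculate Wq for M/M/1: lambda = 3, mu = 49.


rho = 3/49; Wq = rho/(mu - lambda) = 0.0013 hours

0.0013 hours


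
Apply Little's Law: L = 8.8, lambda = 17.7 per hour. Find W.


W = L / lambda = 8.8 / 17.7 = 0.4972 hours

0.4972 hours


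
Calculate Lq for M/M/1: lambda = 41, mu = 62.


rho = 41/62; Lq = rho^2/(1-rho) = 1.29

1.29


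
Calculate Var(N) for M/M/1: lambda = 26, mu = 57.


rho = 26/57; Var(N) = rho/(1-rho)^2 = 1.54

1.54


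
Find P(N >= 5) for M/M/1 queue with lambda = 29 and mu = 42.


P(N >= 5) = rho^5 = (29/42)^5 = 0.1569

0.1569


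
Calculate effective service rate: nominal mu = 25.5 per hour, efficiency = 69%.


Effective rate = mu * efficiency = 25.5 * 0.69 = 17.6 per hour

17.6 per hour


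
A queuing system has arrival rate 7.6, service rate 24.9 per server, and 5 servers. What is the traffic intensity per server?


rho = lambda / (c * mu) = 7.6 / (5 * 24.9) = 0.061

0.061


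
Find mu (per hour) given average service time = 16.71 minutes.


mu = 60 / avg_service_time = 60 / 16.71 = 3.59 per hour

3.59 per hour


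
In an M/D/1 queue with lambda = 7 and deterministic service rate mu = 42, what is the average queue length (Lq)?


M/D/1: Lq = rho^2 / (2*(1-rho)) where rho = 7/42; Lq = 0.02

0.02


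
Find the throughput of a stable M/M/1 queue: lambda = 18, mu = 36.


For a stable queue (lambda < mu), throughput = lambda = 18 per hour

18 per hour


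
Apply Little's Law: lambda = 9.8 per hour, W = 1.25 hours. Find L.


L = lambda * W = 9.8 * 1.25 = 12.25

12.25


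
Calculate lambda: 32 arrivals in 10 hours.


lambda = total arrivals / time = 32 / 10 = 3.2 per hour

3.2 per hour


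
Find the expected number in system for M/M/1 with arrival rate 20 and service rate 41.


rho = 20/41; L = rho/(1-rho) = 0.95

0.95


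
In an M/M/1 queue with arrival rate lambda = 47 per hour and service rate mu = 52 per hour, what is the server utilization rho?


rho = lambda/mu = 47/52 = 0.9038

0.9038


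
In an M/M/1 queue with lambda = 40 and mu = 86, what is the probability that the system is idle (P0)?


P0 = 1 - rho = 1 - 40/86 = 0.5349

0.5349


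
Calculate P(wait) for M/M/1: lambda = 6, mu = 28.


P(wait) = rho = lambda/mu = 6/28 = 0.2143

0.2143


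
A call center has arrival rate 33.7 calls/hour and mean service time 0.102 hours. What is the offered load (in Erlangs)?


Offered load a = lambda * E[S] = 33.7 * 0.102 = 3.44 Erlangs

3.44 Erlangs


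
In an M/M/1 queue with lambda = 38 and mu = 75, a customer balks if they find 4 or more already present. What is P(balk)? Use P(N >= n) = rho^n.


P(N >= 4) = rho^4 = (38/75)^4 = 0.0659

0.0659


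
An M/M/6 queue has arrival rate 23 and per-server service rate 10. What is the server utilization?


rho = lambda/(c*mu) = 23/(6*10) = 0.3833

0.3833


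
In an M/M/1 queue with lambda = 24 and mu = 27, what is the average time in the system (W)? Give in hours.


W = 1/(mu - lambda) = 1/(27 - 24) = 0.3333 hours

0.3333 hours


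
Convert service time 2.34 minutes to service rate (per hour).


mu = 60 / avg_service_time = 60 / 2.34 = 25.64 per hour

25.64 per hour


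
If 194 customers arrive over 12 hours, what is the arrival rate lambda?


lambda = total arrivals / time = 194 / 12 = 16.17 per hour

16.17 per hour


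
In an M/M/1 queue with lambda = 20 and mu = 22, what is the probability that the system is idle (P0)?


P0 = 1 - rho = 1 - 20/22 = 0.0909

0.0909


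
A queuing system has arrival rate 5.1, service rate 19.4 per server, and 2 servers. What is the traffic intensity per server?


rho = lambda / (c * mu) = 5.1 / (2 * 19.4) = 0.1314

0.1314


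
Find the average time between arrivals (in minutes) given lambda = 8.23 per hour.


Mean interarrival time = 60/lambda = 60/8.23 = 7.29 minutes

7.29 minutes


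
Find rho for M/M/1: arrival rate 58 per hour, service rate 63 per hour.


rho = lambda/mu = 58/63 = 0.9206

0.9206


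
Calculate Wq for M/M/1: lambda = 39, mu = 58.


rho = 39/58; Wq = rho/(mu - lambda) = 0.0354 hours

0.0354 hours


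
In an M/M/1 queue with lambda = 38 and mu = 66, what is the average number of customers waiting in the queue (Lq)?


rho = 38/66; Lq = rho^2/(1-rho) = 0.78

0.78


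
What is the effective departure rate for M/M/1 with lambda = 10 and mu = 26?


For a stable queue (lambda < mu), throughput = lambda = 10 per hour

10 per hour


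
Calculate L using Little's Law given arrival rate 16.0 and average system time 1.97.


L = lambda * W = 16.0 * 1.97 = 31.52

31.52


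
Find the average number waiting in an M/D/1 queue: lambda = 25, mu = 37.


M/D/1: Lq = rho^2 / (2*(1-rho)) where rho = 25/37; Lq = 0.7

0.7


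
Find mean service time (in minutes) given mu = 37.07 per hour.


Mean service time = 60/mu = 60/37.07 = 1.62 minutes

1.62 minutes


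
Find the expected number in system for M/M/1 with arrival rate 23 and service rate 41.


rho = 23/41; L = rho/(1-rho) = 1.28

1.28


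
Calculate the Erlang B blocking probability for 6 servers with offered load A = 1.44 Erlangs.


B(N,A) = (A^N/N!) / sum(A^k/k!, k=0..N) with N=6, A=1.44 = 0.0029

0.0029


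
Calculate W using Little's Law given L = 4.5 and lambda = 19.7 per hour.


W = L / lambda = 4.5 / 19.7 = 0.2284 hours

0.2284 hours


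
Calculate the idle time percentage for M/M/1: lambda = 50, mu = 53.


Idle fraction = (1 - rho) * 100 = (1 - 50/53) * 100 = 5.7%

5.7%


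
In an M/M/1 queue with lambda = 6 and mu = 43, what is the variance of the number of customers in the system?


rho = 6/43; Var(N) = rho/(1-rho)^2 = 0.19

0.19


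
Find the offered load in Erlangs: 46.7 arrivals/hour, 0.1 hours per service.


Offered load a = lambda * E[S] = 46.7 * 0.1 = 4.67 Erlangs

4.67 Erlangs


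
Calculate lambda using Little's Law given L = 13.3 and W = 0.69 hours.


lambda = L / W = 13.3 / 0.69 = 19.28 per hour

19.28 per hour


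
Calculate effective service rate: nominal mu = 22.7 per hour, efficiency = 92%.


Effective rate = mu * efficiency = 22.7 * 0.92 = 20.88 per hour

20.88 per hour


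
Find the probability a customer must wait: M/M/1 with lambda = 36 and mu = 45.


P(wait) = rho = lambda/mu = 36/45 = 0.8

0.8


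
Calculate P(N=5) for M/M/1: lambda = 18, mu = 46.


rho = 18/46; P(n) = (1-rho)*rho^n = (1-18/46)*(18/46)^5 = 0.0056

0.0056


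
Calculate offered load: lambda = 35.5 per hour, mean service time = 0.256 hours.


Offered load a = lambda * E[S] = 35.5 * 0.256 = 9.09 Erlangs

9.09 Erlangs


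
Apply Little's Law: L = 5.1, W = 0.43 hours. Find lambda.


lambda = L / W = 5.1 / 0.43 = 11.86 per hour

11.86 per hour


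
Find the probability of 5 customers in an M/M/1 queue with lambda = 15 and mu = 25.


rho = 15/25; P(n) = (1-rho)*rho^n = (1-15/25)*(15/25)^5 = 0.0311

0.0311


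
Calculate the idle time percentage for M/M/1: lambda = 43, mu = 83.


Idle fraction = (1 - rho) * 100 = (1 - 43/83) * 100 = 48.2%

48.2%


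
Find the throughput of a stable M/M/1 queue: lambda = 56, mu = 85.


For a stable queue (lambda < mu), throughput = lambda = 56 per hour

56 per hour


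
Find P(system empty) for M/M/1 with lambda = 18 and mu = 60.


P0 = 1 - rho = 1 - 18/60 = 0.7

0.7


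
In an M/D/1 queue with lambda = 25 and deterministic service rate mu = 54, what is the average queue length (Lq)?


M/D/1: Lq = rho^2 / (2*(1-rho)) where rho = 25/54; Lq = 0.2

0.2


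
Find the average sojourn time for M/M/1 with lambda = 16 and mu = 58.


W = 1/(mu - lambda) = 1/(58 - 16) = 0.0238 hours

0.0238 hours


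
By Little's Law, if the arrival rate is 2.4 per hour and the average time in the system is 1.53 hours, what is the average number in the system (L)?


L = lambda * W = 2.4 * 1.53 = 3.67

3.67


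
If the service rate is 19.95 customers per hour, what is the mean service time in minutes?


Mean service time = 60/mu = 60/19.95 = 3.01 minutes

3.01 minutes


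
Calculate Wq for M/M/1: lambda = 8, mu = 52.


rho = 8/52; Wq = rho/(mu - lambda) = 0.0035 hours

0.0035 hours


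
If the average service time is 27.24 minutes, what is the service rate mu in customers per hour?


mu = 60 / avg_service_time = 60 / 27.24 = 2.2 per hour

2.2 per hour


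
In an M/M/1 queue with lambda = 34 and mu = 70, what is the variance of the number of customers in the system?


rho = 34/70; Var(N) = rho/(1-rho)^2 = 1.84

1.84


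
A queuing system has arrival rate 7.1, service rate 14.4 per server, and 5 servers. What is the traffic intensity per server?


rho = lambda / (c * mu) = 7.1 / (5 * 14.4) = 0.0986

0.0986


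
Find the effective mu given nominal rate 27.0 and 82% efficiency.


Effective rate = mu * efficiency = 27.0 * 0.82 = 22.14 per hour

22.14 per hour


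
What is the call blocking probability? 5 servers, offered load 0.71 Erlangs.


B(N,A) = (A^N/N!) / sum(A^k/k!, k=0..N) with N=5, A=0.71 = 0.0007

0.0007


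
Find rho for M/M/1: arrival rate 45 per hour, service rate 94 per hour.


rho = lambda/mu = 45/94 = 0.4787

0.4787


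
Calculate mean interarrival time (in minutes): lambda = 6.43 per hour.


Mean interarrival time = 60/lambda = 60/6.43 = 9.33 minutes

9.33 minutes


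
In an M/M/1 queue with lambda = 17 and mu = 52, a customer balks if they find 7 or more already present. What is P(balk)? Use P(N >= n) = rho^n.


P(N >= 7) = rho^7 = (17/52)^7 = 0.0004

0.0004


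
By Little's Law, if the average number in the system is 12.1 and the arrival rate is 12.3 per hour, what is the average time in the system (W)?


W = L / lambda = 12.1 / 12.3 = 0.9837 hours

0.9837 hours


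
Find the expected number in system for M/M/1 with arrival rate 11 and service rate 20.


rho = 11/20; L = rho/(1-rho) = 1.22

1.22


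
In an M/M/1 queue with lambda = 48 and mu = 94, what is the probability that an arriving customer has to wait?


P(wait) = rho = lambda/mu = 48/94 = 0.5106

0.5106


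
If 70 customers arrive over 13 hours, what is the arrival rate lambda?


lambda = total arrivals / time = 70 / 13 = 5.38 per hour

5.38 per hour


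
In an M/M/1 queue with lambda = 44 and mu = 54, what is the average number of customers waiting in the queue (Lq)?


rho = 44/54; Lq = rho^2/(1-rho) = 3.59

3.59


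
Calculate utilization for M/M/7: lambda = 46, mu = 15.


rho = lambda/(c*mu) = 46/(7*15) = 0.4381

0.4381


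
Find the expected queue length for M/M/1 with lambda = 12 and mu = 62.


rho = 12/62; Lq = rho^2/(1-rho) = 0.05

0.05


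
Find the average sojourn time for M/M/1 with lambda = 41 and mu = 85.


W = 1/(mu - lambda) = 1/(85 - 41) = 0.0227 hours

0.0227 hours


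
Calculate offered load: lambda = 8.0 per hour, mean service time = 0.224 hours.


Offered load a = lambda * E[S] = 8.0 * 0.224 = 1.79 Erlangs

1.79 Erlangs


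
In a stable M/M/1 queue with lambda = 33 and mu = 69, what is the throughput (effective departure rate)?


For a stable queue (lambda < mu), throughput = lambda = 33 per hour

33 per hour


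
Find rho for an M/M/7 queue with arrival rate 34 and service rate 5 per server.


rho = lambda/(c*mu) = 34/(7*5) = 0.9714

0.9714


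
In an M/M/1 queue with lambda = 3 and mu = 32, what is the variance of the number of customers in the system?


rho = 3/32; Var(N) = rho/(1-rho)^2 = 0.11

0.11


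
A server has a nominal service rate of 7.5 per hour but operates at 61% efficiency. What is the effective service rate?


Effective rate = mu * efficiency = 7.5 * 0.61 = 4.58 per hour

4.58 per hour


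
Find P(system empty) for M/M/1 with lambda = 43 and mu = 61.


P0 = 1 - rho = 1 - 43/61 = 0.2951

0.2951


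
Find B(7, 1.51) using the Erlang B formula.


B(N,A) = (A^N/N!) / sum(A^k/k!, k=0..N) with N=7, A=1.51 = 0.0008

0.0008


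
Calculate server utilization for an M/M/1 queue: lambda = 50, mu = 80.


rho = lambda/mu = 50/80 = 0.625

0.625


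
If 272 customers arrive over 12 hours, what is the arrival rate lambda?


lambda = total arrivals / time = 272 / 12 = 22.67 per hour

22.67 per hour


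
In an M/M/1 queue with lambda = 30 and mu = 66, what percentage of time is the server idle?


Idle fraction = (1 - rho) * 100 = (1 - 30/66) * 100 = 54.5%

54.5%


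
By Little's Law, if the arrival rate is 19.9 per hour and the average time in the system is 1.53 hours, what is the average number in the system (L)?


L = lambda * W = 19.9 * 1.53 = 30.45

30.45


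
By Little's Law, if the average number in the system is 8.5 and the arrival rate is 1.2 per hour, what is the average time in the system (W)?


W = L / lambda = 8.5 / 1.2 = 7.0833 hours

7.0833 hours


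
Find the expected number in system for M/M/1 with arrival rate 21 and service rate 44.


rho = 21/44; L = rho/(1-rho) = 0.91

0.91


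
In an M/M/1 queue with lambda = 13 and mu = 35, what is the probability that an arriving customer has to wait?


P(wait) = rho = lambda/mu = 13/35 = 0.3714

0.3714


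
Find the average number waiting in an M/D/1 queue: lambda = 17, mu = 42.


M/D/1: Lq = rho^2 / (2*(1-rho)) where rho = 17/42; Lq = 0.14

0.14


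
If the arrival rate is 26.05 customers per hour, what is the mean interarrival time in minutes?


Mean interarrival time = 60/lambda = 60/26.05 = 2.3 minutes

2.3 minutes


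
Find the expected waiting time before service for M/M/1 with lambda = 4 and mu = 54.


rho = 4/54; Wq = rho/(mu - lambda) = 0.0015 hours

0.0015 hours


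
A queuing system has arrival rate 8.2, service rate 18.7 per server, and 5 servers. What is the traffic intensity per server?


rho = lambda / (c * mu) = 8.2 / (5 * 18.7) = 0.0877

0.0877


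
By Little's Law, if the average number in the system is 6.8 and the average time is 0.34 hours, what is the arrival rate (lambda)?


lambda = L / W = 6.8 / 0.34 = 20.0 per hour

20.0 per hour


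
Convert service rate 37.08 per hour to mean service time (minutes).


Mean service time = 60/mu = 60/37.08 = 1.62 minutes

1.62 minutes


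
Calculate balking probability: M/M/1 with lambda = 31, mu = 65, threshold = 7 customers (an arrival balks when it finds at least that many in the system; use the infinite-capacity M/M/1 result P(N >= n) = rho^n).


P(N >= 7) = rho^7 = (31/65)^7 = 0.0056

0.0056


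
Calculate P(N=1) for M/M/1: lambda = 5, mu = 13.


rho = 5/13; P(n) = (1-rho)*rho^n = (1-5/13)*(5/13)^1 = 0.2367

0.2367


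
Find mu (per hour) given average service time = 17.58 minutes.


mu = 60 / avg_service_time = 60 / 17.58 = 3.41 per hour

3.41 per hour


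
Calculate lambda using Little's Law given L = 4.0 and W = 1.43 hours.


lambda = L / W = 4.0 / 1.43 = 2.8 per hour

2.8 per hour


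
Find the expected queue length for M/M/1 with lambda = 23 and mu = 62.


rho = 23/62; Lq = rho^2/(1-rho) = 0.22

0.22


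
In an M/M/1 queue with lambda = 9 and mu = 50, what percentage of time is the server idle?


Idle fraction = (1 - rho) * 100 = (1 - 9/50) * 100 = 82.0%

82.0%


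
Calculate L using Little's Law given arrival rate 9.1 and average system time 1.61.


L = lambda * W = 9.1 * 1.61 = 14.65

14.65


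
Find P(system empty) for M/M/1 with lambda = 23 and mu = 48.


P0 = 1 - rho = 1 - 23/48 = 0.5208

0.5208


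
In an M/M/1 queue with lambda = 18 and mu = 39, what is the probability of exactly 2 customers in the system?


rho = 18/39; P(n) = (1-rho)*rho^n = (1-18/39)*(18/39)^2 = 0.1147

0.1147


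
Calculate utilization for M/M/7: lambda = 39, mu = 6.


rho = lambda/(c*mu) = 39/(7*6) = 0.9286

0.9286


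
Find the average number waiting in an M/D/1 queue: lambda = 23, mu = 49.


M/D/1: Lq = rho^2 / (2*(1-rho)) where rho = 23/49; Lq = 0.21

0.21


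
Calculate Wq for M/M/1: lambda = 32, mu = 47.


rho = 32/47; Wq = rho/(mu - lambda) = 0.0454 hours

0.0454 hours


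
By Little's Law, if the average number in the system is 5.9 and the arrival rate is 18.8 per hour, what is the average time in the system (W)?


W = L / lambda = 5.9 / 18.8 = 0.3138 hours

0.3138 hours


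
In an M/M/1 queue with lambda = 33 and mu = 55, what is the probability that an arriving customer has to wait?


P(wait) = rho = lambda/mu = 33/55 = 0.6

0.6


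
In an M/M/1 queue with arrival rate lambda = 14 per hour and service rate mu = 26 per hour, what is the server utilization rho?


rho = lambda/mu = 14/26 = 0.5385

0.5385


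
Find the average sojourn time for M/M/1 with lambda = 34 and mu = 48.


W = 1/(mu - lambda) = 1/(48 - 34) = 0.0714 hours

0.0714 hours


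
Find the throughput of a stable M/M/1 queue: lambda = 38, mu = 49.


For a stable queue (lambda < mu), throughput = lambda = 38 per hour

38 per hour


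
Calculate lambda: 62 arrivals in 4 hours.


lambda = total arrivals / time = 62 / 4 = 15.5 per hour

15.5 per hour


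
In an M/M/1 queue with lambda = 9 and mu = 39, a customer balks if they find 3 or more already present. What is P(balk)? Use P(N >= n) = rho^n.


P(N >= 3) = rho^3 = (9/39)^3 = 0.0123

0.0123


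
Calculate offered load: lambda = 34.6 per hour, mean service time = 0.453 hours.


Offered load a = lambda * E[S] = 34.6 * 0.453 = 15.67 Erlangs

15.67 Erlangs


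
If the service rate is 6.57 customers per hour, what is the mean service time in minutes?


Mean service time = 60/mu = 60/6.57 = 9.13 minutes

9.13 minutes


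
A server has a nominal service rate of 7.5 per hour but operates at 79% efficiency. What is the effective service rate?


Effective rate = mu * efficiency = 7.5 * 0.79 = 5.93 per hour

5.93 per hour


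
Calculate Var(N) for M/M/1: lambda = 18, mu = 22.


rho = 18/22; Var(N) = rho/(1-rho)^2 = 24.75

24.75


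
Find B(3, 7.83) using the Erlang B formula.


B(N,A) = (A^N/N!) / sum(A^k/k!, k=0..N) with N=3, A=7.83 = 0.6696

0.6696


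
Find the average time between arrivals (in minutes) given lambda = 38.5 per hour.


Mean interarrival time = 60/lambda = 60/38.5 = 1.56 minutes

1.56 minutes


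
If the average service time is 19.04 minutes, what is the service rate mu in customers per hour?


mu = 60 / avg_service_time = 60 / 19.04 = 3.15 per hour

3.15 per hour


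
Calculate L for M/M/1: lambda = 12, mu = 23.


rho = 12/23; L = rho/(1-rho) = 1.09

1.09


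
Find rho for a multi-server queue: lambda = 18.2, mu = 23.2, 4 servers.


rho = lambda / (c * mu) = 18.2 / (4 * 23.2) = 0.1961

0.1961


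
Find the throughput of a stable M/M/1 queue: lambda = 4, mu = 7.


For a stable queue (lambda < mu), throughput = lambda = 4 per hour

4 per hour


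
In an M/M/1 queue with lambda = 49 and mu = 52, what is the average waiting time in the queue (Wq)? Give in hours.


rho = 49/52; Wq = rho/(mu - lambda) = 0.3141 hours

0.3141 hours


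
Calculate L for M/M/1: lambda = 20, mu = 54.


rho = 20/54; L = rho/(1-rho) = 0.59

0.59


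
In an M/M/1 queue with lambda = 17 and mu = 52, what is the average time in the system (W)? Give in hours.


W = 1/(mu - lambda) = 1/(52 - 17) = 0.0286 hours

0.0286 hours


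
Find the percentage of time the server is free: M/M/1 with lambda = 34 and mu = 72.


Idle fraction = (1 - rho) * 100 = (1 - 34/72) * 100 = 52.8%

52.8%


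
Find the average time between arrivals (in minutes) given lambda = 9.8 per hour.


Mean interarrival time = 60/lambda = 60/9.8 = 6.12 minutes

6.12 minutes


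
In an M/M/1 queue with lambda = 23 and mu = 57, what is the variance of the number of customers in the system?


rho = 23/57; Var(N) = rho/(1-rho)^2 = 1.13

1.13


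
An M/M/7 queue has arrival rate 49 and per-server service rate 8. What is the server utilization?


rho = lambda/(c*mu) = 49/(7*8) = 0.875

0.875


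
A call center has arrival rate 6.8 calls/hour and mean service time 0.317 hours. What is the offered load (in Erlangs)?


Offered load a = lambda * E[S] = 6.8 * 0.317 = 2.16 Erlangs

2.16 Erlangs


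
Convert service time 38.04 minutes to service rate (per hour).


mu = 60 / avg_service_time = 60 / 38.04 = 1.58 per hour

1.58 per hour


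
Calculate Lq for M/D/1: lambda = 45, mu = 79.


M/D/1: Lq = rho^2 / (2*(1-rho)) where rho = 45/79; Lq = 0.38

0.38


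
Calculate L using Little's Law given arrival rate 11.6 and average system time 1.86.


L = lambda * W = 11.6 * 1.86 = 21.58

21.58


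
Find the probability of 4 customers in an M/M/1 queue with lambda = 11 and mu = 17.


rho = 11/17; P(n) = (1-rho)*rho^n = (1-11/17)*(11/17)^4 = 0.0619

0.0619


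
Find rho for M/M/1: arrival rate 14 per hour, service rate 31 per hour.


rho = lambda/mu = 14/31 = 0.4516

0.4516


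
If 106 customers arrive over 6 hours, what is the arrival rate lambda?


lambda = total arrivals / time = 106 / 6 = 17.67 per hour

17.67 per hour


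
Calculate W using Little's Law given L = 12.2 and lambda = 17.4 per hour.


W = L / lambda = 12.2 / 17.4 = 0.7011 hours

0.7011 hours


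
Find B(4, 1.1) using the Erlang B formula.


B(N,A) = (A^N/N!) / sum(A^k/k!, k=0..N) with N=4, A=1.1 = 0.0204

0.0204


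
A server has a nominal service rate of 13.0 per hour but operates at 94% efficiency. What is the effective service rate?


Effective rate = mu * efficiency = 13.0 * 0.94 = 12.22 per hour

12.22 per hour


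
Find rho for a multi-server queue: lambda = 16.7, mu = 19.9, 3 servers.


rho = lambda / (c * mu) = 16.7 / (3 * 19.9) = 0.2797

0.2797


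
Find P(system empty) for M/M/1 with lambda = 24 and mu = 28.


P0 = 1 - rho = 1 - 24/28 = 0.1429

0.1429


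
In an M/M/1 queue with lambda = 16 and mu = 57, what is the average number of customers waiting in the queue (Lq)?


rho = 16/57; Lq = rho^2/(1-rho) = 0.11

0.11


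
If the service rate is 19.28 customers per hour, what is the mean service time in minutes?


Mean service time = 60/mu = 60/19.28 = 3.11 minutes

3.11 minutes


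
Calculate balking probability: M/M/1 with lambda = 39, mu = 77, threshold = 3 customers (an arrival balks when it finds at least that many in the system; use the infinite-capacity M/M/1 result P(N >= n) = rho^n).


P(N >= 3) = rho^3 = (39/77)^3 = 0.1299

0.1299


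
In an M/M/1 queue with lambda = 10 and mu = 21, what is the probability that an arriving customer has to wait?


P(wait) = rho = lambda/mu = 10/21 = 0.4762

0.4762


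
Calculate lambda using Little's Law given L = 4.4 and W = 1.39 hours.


lambda = L / W = 4.4 / 1.39 = 3.17 per hour

3.17 per hour


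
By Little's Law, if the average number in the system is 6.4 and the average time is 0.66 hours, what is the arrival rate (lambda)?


lambda = L / W = 6.4 / 0.66 = 9.7 per hour

9.7 per hour


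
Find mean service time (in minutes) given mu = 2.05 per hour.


Mean service time = 60/mu = 60/2.05 = 29.27 minutes

29.27 minutes


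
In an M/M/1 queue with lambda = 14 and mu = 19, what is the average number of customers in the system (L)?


rho = 14/19; L = rho/(1-rho) = 2.8

2.8


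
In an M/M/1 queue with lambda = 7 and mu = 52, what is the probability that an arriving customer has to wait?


P(wait) = rho = lambda/mu = 7/52 = 0.1346

0.1346


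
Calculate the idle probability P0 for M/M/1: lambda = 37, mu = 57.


P0 = 1 - rho = 1 - 37/57 = 0.3509

0.3509


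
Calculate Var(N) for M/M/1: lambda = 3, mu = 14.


rho = 3/14; Var(N) = rho/(1-rho)^2 = 0.35

0.35


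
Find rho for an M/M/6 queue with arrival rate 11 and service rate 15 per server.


rho = lambda/(c*mu) = 11/(6*15) = 0.1222

0.1222


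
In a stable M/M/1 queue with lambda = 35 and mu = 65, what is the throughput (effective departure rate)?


For a stable queue (lambda < mu), throughput = lambda = 35 per hour

35 per hour


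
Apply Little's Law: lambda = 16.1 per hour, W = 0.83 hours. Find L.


L = lambda * W = 16.1 * 0.83 = 13.36

13.36


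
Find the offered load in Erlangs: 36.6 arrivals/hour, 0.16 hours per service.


Offered load a = lambda * E[S] = 36.6 * 0.16 = 5.86 Erlangs

5.86 Erlangs


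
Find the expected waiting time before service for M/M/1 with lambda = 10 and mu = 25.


rho = 10/25; Wq = rho/(mu - lambda) = 0.0267 hours

0.0267 hours


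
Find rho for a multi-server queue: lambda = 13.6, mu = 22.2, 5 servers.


rho = lambda / (c * mu) = 13.6 / (5 * 22.2) = 0.1225

0.1225


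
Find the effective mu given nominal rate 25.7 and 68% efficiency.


Effective rate = mu * efficiency = 25.7 * 0.68 = 17.48 per hour

17.48 per hour


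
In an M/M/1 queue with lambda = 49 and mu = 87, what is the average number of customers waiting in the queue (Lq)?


rho = 49/87; Lq = rho^2/(1-rho) = 0.73

0.73


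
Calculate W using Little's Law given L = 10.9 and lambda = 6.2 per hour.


W = L / lambda = 10.9 / 6.2 = 1.7581 hours

1.7581 hours


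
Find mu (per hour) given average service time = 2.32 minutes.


mu = 60 / avg_service_time = 60 / 2.32 = 25.86 per hour

25.86 per hour


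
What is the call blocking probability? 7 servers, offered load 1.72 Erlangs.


B(N,A) = (A^N/N!) / sum(A^k/k!, k=0..N) with N=7, A=1.72 = 0.0016

0.0016


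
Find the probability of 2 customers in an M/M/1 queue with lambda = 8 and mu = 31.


rho = 8/31; P(n) = (1-rho)*rho^n = (1-8/31)*(8/31)^2 = 0.0494

0.0494


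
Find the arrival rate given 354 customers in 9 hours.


lambda = total arrivals / time = 354 / 9 = 39.33 per hour

39.33 per hour


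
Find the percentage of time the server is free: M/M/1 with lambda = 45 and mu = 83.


Idle fraction = (1 - rho) * 100 = (1 - 45/83) * 100 = 45.8%

45.8%


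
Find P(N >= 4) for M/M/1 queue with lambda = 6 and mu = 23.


P(N >= 4) = rho^4 = (6/23)^4 = 0.0046

0.0046


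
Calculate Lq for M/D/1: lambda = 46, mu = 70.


M/D/1: Lq = rho^2 / (2*(1-rho)) where rho = 46/70; Lq = 0.63

0.63


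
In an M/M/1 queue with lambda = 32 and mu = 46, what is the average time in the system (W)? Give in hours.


W = 1/(mu - lambda) = 1/(46 - 32) = 0.0714 hours

0.0714 hours


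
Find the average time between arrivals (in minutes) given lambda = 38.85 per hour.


Mean interarrival time = 60/lambda = 60/38.85 = 1.54 minutes

1.54 minutes


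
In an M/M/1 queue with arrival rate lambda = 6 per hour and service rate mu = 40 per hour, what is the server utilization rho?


rho = lambda/mu = 6/40 = 0.15

0.15


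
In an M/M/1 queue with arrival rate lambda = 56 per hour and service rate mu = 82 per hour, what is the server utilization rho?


rho = lambda/mu = 56/82 = 0.6829

0.6829


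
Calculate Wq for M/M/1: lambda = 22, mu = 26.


rho = 22/26; Wq = rho/(mu - lambda) = 0.2115 hours

0.2115 hours


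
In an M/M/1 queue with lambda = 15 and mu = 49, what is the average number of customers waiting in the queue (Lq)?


rho = 15/49; Lq = rho^2/(1-rho) = 0.14

0.14


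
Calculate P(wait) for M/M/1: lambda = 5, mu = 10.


P(wait) = rho = lambda/mu = 5/10 = 0.5

0.5


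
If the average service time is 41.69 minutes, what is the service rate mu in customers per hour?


mu = 60 / avg_service_time = 60 / 41.69 = 1.44 per hour

1.44 per hour


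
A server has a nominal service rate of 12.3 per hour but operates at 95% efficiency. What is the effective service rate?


Effective rate = mu * efficiency = 12.3 * 0.95 = 11.69 per hour

11.69 per hour
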